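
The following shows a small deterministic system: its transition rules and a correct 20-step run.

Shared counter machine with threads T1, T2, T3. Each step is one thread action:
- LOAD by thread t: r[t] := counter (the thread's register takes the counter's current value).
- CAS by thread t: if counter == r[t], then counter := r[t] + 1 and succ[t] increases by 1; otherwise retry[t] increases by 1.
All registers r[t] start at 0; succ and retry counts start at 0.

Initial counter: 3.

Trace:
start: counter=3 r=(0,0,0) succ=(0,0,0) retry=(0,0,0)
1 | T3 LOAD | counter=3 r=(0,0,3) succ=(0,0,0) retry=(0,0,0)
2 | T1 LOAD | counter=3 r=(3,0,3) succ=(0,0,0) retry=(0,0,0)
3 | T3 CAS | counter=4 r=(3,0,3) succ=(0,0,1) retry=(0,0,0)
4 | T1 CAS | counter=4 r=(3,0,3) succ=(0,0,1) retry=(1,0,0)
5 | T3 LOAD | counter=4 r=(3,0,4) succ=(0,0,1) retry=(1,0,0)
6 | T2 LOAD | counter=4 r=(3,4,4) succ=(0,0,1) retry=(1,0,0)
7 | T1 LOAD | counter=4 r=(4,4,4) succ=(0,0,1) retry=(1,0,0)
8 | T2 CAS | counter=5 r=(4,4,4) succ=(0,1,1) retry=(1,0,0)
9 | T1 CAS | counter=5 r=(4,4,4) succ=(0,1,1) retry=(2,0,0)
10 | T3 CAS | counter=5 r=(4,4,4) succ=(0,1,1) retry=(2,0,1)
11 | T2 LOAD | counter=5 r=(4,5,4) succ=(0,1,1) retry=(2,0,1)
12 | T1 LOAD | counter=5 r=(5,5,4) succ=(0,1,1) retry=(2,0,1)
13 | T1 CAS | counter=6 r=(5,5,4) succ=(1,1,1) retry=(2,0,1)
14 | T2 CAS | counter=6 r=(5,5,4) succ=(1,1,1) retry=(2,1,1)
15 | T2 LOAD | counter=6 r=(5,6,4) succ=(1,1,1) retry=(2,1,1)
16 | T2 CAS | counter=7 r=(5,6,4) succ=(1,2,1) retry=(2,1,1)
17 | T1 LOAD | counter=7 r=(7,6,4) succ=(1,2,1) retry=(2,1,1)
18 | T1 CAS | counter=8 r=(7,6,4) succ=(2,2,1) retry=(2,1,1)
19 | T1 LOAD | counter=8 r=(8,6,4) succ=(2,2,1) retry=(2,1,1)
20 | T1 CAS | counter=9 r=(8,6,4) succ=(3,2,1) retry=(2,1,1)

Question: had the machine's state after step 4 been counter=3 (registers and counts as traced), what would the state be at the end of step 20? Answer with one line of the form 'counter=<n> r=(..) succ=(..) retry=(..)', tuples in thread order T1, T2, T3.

state after step 4 := counter=3 r=(3,0,3) succ=(0,0,1) retry=(1,0,0)
5 | T3 LOAD | counter=3 r=(3,0,3) succ=(0,0,1) retry=(1,0,0)
6 | T2 LOAD | counter=3 r=(3,3,3) succ=(0,0,1) retry=(1,0,0)
7 | T1 LOAD | counter=3 r=(3,3,3) succ=(0,0,1) retry=(1,0,0)
8 | T2 CAS | counter=4 r=(3,3,3) succ=(0,1,1) retry=(1,0,0)
9 | T1 CAS | counter=4 r=(3,3,3) succ=(0,1,1) retry=(2,0,0)
10 | T3 CAS | counter=4 r=(3,3,3) succ=(0,1,1) retry=(2,0,1)
11 | T2 LOAD | counter=4 r=(3,4,3) succ=(0,1,1) retry=(2,0,1)
12 | T1 LOAD | counter=4 r=(4,4,3) succ=(0,1,1) retry=(2,0,1)
13 | T1 CAS | counter=5 r=(4,4,3) succ=(1,1,1) retry=(2,0,1)
14 | T2 CAS | counter=5 r=(4,4,3) succ=(1,1,1) retry=(2,1,1)
15 | T2 LOAD | counter=5 r=(4,5,3) succ=(1,1,1) retry=(2,1,1)
16 | T2 CAS | counter=6 r=(4,5,3) succ=(1,2,1) retry=(2,1,1)
17 | T1 LOAD | counter=6 r=(6,5,3) succ=(1,2,1) retry=(2,1,1)
18 | T1 CAS | counter=7 r=(6,5,3) succ=(2,2,1) retry=(2,1,1)
19 | T1 LOAD | counter=7 r=(7,5,3) succ=(2,2,1) retry=(2,1,1)
20 | T1 CAS | counter=8 r=(7,5,3) succ=(3,2,1) retry=(2,1,1)

counter=8 r=(7,5,3) succ=(3,2,1) retry=(2,1,1)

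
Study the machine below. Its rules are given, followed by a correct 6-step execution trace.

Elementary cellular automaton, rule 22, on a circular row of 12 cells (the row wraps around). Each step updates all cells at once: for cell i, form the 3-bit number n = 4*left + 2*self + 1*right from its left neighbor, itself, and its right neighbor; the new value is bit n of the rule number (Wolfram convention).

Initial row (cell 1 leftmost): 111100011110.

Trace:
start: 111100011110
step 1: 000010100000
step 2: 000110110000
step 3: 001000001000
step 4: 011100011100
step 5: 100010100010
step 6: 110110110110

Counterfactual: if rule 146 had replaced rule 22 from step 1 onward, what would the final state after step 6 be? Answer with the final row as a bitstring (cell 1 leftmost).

001010101000

(re-executing steps 1..6 under rule 146; state before step 1: 111100011110)
step 1: 011010101100
step 2: 100000000010
step 3: 010000000100
step 4: 101000001010
step 5: 000100010000
step 6: 001010101000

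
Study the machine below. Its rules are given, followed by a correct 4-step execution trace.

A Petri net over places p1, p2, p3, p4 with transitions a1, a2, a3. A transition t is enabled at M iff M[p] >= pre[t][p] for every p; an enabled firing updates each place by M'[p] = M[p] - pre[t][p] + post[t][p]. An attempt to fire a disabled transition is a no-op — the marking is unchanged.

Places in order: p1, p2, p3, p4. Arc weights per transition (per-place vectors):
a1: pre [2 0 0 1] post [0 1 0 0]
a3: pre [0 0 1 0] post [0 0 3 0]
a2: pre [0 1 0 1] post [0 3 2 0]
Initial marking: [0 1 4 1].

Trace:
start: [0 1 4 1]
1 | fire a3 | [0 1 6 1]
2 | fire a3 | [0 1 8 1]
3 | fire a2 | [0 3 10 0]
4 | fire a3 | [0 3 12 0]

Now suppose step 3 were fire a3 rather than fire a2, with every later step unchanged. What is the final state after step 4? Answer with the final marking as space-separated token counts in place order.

0 1 12 1

(re-executing from step 3 with the substitution; state before step 3: [0 1 8 1])
3 | fire a3 | [0 1 10 1]
4 | fire a3 | [0 1 12 1]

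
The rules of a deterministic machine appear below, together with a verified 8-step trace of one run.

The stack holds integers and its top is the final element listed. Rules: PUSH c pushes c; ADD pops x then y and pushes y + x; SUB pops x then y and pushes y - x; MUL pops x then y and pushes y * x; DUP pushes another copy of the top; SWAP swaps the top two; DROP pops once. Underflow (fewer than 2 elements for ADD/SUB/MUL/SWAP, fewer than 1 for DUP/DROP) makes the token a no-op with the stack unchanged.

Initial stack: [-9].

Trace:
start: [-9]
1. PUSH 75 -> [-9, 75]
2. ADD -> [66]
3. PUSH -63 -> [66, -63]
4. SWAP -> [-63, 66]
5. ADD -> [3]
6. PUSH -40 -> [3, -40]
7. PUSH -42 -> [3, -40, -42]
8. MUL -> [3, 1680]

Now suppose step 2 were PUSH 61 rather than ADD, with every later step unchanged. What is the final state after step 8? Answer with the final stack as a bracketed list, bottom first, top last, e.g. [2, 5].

[-9, 75, -2, 1680]

(re-executing from step 2 with the substitution; state before step 2: [-9, 75])
2. PUSH 61 -> [-9, 75, 61]
3. PUSH -63 -> [-9, 75, 61, -63]
4. SWAP -> [-9, 75, -63, 61]
5. ADD -> [-9, 75, -2]
6. PUSH -40 -> [-9, 75, -2, -40]
7. PUSH -42 -> [-9, 75, -2, -40, -42]
8. MUL -> [-9, 75, -2, 1680]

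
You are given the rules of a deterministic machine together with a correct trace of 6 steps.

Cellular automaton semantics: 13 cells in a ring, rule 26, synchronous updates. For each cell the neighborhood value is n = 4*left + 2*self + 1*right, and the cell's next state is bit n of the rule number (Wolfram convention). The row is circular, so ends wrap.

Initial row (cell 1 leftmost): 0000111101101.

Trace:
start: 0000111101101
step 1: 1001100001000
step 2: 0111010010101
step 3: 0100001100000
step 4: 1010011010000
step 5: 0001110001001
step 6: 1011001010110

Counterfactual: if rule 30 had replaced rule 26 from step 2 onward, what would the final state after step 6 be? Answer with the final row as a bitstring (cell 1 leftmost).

(re-executing steps 2..6 under rule 30; state before step 2: 1001100001000)
step 2: 1111010011101
step 3: 0000011110001
step 4: 1000110001011
step 5: 0101101011010
step 6: 1101001010011

1101001010011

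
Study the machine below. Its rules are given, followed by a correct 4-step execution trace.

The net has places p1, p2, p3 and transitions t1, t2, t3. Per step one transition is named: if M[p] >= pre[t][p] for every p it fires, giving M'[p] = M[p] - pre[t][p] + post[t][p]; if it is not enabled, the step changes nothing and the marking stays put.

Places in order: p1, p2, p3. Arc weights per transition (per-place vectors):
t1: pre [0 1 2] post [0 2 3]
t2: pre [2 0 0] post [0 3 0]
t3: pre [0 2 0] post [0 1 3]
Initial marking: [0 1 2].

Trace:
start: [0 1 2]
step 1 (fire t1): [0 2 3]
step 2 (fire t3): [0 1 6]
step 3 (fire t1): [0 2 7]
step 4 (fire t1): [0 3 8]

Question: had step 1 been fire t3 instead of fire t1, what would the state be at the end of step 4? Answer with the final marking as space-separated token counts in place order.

0 3 4

(re-executing from step 1 with the substitution; state before step 1: [0 1 2])
step 1 (fire t3): [0 1 2]
step 2 (fire t3): [0 1 2]
step 3 (fire t1): [0 2 3]
step 4 (fire t1): [0 3 4]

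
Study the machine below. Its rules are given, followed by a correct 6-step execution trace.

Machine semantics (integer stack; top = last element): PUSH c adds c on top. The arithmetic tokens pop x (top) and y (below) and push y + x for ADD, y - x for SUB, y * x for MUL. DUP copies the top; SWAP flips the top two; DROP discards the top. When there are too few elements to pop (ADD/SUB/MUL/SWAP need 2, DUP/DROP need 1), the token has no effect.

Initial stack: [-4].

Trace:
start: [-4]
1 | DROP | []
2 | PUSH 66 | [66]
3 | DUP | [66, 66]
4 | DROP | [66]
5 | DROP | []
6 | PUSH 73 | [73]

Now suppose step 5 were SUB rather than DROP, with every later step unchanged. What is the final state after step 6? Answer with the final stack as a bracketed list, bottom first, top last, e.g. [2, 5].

(re-executing from step 5 with the substitution; state before step 5: [66])
5 | SUB | [66]
6 | PUSH 73 | [66, 73]

[66, 73]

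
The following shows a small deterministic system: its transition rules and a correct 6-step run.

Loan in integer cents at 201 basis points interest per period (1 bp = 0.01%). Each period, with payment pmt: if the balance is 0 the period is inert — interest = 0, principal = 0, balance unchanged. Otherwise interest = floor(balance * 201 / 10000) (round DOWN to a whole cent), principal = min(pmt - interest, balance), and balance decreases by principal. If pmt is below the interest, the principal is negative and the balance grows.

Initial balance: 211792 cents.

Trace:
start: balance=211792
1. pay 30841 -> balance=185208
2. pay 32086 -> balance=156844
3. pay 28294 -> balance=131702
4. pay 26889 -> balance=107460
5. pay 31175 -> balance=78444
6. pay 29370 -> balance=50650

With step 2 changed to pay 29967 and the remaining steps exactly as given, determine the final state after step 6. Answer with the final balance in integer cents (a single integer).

52945

(re-executing from step 2 with the substitution; state before step 2: balance=185208)
2. pay 29967 -> balance=158963
3. pay 28294 -> balance=133864
4. pay 26889 -> balance=109665
5. pay 31175 -> balance=80694
6. pay 29370 -> balance=52945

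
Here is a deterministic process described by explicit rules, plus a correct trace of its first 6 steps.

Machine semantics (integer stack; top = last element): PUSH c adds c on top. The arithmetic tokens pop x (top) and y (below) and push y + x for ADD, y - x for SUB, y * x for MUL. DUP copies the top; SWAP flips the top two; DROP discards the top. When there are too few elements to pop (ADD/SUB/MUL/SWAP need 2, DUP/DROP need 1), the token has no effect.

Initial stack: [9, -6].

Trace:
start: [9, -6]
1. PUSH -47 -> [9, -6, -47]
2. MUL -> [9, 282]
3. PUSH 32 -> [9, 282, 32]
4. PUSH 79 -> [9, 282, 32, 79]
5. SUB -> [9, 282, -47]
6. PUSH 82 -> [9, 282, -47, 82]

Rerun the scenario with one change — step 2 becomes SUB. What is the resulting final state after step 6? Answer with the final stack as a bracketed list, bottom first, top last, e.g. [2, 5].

[9, 41, -47, 82]

(re-executing from step 2 with the substitution; state before step 2: [9, -6, -47])
2. SUB -> [9, 41]
3. PUSH 32 -> [9, 41, 32]
4. PUSH 79 -> [9, 41, 32, 79]
5. SUB -> [9, 41, -47]
6. PUSH 82 -> [9, 41, -47, 82]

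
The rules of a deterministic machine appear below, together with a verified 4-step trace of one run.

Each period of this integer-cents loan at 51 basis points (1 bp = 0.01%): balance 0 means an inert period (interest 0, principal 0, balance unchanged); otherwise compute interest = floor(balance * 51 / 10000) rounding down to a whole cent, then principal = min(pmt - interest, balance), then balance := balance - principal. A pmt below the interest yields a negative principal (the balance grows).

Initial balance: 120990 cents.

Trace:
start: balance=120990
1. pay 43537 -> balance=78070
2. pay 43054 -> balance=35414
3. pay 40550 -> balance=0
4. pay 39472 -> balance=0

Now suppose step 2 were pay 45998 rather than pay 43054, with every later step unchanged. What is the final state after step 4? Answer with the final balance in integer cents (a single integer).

(re-executing from step 2 with the substitution; state before step 2: balance=78070)
2. pay 45998 -> balance=32470
3. pay 40550 -> balance=0
4. pay 39472 -> balance=0

0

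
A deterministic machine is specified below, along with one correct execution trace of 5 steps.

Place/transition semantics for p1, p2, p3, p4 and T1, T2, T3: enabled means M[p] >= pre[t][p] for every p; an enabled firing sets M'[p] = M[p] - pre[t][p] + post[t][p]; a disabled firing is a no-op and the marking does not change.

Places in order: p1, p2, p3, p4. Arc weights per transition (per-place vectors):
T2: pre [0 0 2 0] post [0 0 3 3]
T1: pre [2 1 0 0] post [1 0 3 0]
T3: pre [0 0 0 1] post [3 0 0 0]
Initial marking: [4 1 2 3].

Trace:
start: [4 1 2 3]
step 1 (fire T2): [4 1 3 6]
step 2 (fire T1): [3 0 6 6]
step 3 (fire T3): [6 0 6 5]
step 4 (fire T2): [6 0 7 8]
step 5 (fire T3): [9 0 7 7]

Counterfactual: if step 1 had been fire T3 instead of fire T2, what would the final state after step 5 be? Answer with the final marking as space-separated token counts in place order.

(re-executing from step 1 with the substitution; state before step 1: [4 1 2 3])
step 1 (fire T3): [7 1 2 2]
step 2 (fire T1): [6 0 5 2]
step 3 (fire T3): [9 0 5 1]
step 4 (fire T2): [9 0 6 4]
step 5 (fire T3): [12 0 6 3]

12 0 6 3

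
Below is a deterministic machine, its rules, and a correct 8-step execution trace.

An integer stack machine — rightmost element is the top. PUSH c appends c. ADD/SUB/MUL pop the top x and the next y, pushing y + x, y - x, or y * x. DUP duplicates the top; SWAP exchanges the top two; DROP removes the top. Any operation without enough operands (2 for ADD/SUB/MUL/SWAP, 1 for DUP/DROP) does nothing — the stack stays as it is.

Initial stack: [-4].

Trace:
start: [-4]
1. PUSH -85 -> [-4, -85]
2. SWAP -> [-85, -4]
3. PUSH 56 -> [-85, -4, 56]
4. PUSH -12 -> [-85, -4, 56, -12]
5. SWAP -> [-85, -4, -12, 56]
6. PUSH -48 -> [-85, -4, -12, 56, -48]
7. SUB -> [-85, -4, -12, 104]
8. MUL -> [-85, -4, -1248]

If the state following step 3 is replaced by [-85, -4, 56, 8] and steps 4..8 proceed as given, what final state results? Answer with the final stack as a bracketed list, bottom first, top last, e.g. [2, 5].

[-85, -4, 56, -672]

state after step 3 := [-85, -4, 56, 8]
4. PUSH -12 -> [-85, -4, 56, 8, -12]
5. SWAP -> [-85, -4, 56, -12, 8]
6. PUSH -48 -> [-85, -4, 56, -12, 8, -48]
7. SUB -> [-85, -4, 56, -12, 56]
8. MUL -> [-85, -4, 56, -672]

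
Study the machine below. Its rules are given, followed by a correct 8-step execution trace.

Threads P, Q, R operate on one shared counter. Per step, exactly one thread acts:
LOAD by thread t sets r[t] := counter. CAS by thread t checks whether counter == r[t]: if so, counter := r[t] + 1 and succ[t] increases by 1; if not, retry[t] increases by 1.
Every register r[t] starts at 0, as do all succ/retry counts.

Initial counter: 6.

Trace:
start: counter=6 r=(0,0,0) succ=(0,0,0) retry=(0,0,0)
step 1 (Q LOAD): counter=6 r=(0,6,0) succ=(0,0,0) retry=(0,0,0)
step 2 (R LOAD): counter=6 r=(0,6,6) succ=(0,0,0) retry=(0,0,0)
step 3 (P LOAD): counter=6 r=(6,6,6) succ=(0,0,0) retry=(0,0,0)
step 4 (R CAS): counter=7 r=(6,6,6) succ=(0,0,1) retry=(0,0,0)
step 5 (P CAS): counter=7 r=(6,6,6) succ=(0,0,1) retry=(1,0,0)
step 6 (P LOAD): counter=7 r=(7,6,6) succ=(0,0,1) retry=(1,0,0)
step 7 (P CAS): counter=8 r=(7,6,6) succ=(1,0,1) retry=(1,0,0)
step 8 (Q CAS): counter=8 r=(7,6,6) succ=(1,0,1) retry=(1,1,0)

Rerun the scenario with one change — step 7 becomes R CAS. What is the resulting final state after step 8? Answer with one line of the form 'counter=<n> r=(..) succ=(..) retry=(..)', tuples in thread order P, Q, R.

(re-executing from step 7 with the substitution; state before step 7: counter=7 r=(7,6,6) succ=(0,0,1) retry=(1,0,0))
step 7 (R CAS): counter=7 r=(7,6,6) succ=(0,0,1) retry=(1,0,1)
step 8 (Q CAS): counter=7 r=(7,6,6) succ=(0,0,1) retry=(1,1,1)

counter=7 r=(7,6,6) succ=(0,0,1) retry=(1,1,1)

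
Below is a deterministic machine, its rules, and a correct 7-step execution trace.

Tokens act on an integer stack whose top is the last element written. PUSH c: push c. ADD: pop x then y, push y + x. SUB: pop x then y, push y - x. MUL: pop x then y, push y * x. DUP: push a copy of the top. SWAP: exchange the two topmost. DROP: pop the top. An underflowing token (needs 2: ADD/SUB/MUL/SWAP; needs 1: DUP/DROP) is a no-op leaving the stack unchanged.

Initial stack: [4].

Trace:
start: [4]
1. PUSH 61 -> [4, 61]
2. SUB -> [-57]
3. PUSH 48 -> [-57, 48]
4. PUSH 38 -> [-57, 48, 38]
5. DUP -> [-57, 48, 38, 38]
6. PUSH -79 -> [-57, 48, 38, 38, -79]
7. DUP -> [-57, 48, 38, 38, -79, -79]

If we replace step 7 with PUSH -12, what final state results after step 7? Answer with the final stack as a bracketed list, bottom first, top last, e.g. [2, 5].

[-57, 48, 38, 38, -79, -12]

(re-executing from step 7 with the substitution; state before step 7: [-57, 48, 38, 38, -79])
7. PUSH -12 -> [-57, 48, 38, 38, -79, -12]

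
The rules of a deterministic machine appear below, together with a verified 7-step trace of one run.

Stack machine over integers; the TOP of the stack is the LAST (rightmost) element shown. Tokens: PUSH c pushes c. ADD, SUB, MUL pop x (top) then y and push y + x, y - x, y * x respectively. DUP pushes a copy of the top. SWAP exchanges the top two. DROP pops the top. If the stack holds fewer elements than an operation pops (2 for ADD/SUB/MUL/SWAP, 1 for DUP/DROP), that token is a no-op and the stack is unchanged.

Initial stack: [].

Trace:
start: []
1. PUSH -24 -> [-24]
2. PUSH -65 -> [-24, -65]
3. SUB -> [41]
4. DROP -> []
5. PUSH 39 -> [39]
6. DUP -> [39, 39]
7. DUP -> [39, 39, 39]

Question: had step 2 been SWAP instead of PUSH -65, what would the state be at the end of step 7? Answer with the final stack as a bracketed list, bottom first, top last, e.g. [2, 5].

[39, 39, 39]

(re-executing from step 2 with the substitution; state before step 2: [-24])
2. SWAP -> [-24]
3. SUB -> [-24]
4. DROP -> []
5. PUSH 39 -> [39]
6. DUP -> [39, 39]
7. DUP -> [39, 39, 39]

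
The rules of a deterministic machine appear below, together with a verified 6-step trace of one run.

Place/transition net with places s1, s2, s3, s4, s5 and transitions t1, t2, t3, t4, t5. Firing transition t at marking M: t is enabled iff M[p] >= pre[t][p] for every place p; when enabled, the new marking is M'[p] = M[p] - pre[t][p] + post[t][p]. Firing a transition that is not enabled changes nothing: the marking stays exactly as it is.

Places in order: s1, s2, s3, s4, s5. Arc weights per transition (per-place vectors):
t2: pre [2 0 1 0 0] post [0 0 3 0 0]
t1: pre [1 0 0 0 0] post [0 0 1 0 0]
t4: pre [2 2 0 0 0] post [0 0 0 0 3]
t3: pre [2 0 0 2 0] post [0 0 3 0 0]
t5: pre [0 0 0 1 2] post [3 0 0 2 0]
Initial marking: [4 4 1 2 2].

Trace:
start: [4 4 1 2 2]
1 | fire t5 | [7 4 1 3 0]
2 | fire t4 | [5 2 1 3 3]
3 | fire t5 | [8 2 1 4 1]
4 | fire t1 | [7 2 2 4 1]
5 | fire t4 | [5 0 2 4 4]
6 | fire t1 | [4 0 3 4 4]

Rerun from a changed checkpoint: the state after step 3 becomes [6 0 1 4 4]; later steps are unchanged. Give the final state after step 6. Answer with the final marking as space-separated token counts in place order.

4 0 3 4 4

state after step 3 := [6 0 1 4 4]
4 | fire t1 | [5 0 2 4 4]
5 | fire t4 | [5 0 2 4 4]
6 | fire t1 | [4 0 3 4 4]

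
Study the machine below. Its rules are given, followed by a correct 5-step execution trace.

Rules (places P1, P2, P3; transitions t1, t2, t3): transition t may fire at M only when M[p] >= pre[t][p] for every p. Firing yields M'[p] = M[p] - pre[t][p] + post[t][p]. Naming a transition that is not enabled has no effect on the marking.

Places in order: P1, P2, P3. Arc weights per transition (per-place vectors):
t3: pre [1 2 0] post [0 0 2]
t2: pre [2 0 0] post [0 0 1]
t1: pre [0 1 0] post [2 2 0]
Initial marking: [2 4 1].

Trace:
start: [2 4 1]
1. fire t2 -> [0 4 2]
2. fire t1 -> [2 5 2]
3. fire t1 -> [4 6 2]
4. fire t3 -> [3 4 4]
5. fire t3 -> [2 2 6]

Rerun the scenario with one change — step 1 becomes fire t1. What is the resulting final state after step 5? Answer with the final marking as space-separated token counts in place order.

6 3 5

(re-executing from step 1 with the substitution; state before step 1: [2 4 1])
1. fire t1 -> [4 5 1]
2. fire t1 -> [6 6 1]
3. fire t1 -> [8 7 1]
4. fire t3 -> [7 5 3]
5. fire t3 -> [6 3 5]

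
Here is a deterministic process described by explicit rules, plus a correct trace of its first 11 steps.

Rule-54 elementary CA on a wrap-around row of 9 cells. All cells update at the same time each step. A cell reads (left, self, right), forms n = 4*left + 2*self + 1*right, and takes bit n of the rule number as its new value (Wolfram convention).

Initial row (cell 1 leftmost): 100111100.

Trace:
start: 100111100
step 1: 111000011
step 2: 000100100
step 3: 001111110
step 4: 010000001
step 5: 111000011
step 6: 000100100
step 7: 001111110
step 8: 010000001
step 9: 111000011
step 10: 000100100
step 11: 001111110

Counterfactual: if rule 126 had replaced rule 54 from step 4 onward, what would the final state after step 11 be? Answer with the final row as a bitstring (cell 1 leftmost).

(re-executing steps 4..11 under rule 126; state before step 4: 001111110)
step 4: 011000011
step 5: 111100111
step 6: 000111100
step 7: 001100110
step 8: 011111111
step 9: 110000001
step 10: 011000011
step 11: 111100111

111100111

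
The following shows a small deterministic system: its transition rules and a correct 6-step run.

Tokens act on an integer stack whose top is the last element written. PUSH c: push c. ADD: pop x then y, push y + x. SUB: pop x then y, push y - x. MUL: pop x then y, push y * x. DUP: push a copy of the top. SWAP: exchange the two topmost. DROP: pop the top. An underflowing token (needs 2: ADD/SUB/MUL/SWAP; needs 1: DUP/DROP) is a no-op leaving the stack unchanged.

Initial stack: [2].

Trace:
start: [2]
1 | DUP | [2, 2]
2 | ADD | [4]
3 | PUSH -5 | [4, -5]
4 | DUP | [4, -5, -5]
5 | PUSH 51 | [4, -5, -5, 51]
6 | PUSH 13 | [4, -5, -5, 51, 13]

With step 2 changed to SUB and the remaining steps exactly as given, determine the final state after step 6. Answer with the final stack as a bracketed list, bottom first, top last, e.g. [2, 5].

[0, -5, -5, 51, 13]

(re-executing from step 2 with the substitution; state before step 2: [2, 2])
2 | SUB | [0]
3 | PUSH -5 | [0, -5]
4 | DUP | [0, -5, -5]
5 | PUSH 51 | [0, -5, -5, 51]
6 | PUSH 13 | [0, -5, -5, 51, 13]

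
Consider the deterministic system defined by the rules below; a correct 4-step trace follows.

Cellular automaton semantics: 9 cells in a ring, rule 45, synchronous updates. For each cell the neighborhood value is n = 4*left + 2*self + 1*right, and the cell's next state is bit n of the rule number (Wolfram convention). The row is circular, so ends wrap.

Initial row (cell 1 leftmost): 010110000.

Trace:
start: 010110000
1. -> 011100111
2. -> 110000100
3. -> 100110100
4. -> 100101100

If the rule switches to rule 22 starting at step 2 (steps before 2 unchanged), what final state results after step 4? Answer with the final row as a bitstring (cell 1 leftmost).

(re-executing steps 2..4 under rule 22; state before step 2: 011100111)
2. -> 000011000
3. -> 000100100
4. -> 001111110

001111110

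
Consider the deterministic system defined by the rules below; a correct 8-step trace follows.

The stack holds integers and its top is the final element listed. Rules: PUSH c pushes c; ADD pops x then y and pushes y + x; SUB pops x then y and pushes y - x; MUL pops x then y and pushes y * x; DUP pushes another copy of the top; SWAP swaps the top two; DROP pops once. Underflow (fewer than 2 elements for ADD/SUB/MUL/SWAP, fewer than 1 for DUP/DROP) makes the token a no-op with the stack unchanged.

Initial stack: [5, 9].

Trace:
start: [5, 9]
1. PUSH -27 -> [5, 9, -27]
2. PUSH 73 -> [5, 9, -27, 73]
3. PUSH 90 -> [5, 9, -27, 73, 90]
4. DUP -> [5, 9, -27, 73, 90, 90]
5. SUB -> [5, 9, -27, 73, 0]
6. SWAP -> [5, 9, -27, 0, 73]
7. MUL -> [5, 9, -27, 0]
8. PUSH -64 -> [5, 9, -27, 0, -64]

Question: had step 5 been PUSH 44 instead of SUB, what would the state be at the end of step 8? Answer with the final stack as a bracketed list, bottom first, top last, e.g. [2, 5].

[5, 9, -27, 73, 90, 3960, -64]

(re-executing from step 5 with the substitution; state before step 5: [5, 9, -27, 73, 90, 90])
5. PUSH 44 -> [5, 9, -27, 73, 90, 90, 44]
6. SWAP -> [5, 9, -27, 73, 90, 44, 90]
7. MUL -> [5, 9, -27, 73, 90, 3960]
8. PUSH -64 -> [5, 9, -27, 73, 90, 3960, -64]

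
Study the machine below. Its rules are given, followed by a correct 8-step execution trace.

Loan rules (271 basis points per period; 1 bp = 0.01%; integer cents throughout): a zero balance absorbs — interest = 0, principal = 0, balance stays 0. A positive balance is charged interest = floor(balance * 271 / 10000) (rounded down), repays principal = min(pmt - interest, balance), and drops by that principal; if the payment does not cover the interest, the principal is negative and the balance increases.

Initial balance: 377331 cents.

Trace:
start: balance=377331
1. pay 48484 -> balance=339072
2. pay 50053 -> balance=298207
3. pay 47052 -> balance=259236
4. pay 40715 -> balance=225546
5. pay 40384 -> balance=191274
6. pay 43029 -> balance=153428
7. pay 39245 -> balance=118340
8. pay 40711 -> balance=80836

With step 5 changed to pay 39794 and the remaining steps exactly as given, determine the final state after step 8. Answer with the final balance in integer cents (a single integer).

(re-executing from step 5 with the substitution; state before step 5: balance=225546)
5. pay 39794 -> balance=191864
6. pay 43029 -> balance=154034
7. pay 39245 -> balance=118963
8. pay 40711 -> balance=81475

81475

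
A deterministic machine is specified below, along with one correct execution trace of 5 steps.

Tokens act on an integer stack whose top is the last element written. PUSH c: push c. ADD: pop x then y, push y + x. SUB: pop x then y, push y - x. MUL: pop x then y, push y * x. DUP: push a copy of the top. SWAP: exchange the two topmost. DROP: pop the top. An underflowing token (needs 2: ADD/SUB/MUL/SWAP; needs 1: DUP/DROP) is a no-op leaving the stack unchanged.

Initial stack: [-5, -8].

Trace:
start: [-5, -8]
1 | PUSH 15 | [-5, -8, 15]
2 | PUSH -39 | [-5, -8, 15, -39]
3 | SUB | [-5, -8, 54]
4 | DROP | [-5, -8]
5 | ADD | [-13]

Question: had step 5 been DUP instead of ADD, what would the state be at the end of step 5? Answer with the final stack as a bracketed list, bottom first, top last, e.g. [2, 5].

(re-executing from step 5 with the substitution; state before step 5: [-5, -8])
5 | DUP | [-5, -8, -8]

[-5, -8, -8]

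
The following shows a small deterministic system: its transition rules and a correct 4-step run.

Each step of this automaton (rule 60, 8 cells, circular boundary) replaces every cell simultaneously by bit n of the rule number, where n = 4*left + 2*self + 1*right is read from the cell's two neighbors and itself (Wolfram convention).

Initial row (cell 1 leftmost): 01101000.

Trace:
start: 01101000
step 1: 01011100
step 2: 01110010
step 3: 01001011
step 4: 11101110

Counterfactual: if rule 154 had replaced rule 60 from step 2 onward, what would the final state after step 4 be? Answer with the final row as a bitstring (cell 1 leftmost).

11101000

(re-executing steps 2..4 under rule 154; state before step 2: 01011100)
step 2: 10011010
step 3: 01110000
step 4: 11101000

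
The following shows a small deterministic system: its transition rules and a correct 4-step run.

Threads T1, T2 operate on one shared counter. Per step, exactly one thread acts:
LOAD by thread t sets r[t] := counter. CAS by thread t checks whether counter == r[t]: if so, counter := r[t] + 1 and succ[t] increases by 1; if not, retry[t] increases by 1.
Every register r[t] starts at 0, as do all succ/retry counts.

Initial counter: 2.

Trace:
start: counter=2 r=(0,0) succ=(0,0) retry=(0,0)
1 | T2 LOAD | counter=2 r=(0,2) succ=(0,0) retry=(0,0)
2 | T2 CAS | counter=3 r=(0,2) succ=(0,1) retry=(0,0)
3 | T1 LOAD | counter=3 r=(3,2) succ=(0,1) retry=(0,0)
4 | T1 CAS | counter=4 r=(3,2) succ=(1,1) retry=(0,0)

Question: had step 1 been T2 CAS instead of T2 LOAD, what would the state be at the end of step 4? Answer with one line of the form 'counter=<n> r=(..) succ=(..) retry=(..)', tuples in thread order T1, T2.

(re-executing from step 1 with the substitution; state before step 1: counter=2 r=(0,0) succ=(0,0) retry=(0,0))
1 | T2 CAS | counter=2 r=(0,0) succ=(0,0) retry=(0,1)
2 | T2 CAS | counter=2 r=(0,0) succ=(0,0) retry=(0,2)
3 | T1 LOAD | counter=2 r=(2,0) succ=(0,0) retry=(0,2)
4 | T1 CAS | counter=3 r=(2,0) succ=(1,0) retry=(0,2)

counter=3 r=(2,0) succ=(1,0) retry=(0,2)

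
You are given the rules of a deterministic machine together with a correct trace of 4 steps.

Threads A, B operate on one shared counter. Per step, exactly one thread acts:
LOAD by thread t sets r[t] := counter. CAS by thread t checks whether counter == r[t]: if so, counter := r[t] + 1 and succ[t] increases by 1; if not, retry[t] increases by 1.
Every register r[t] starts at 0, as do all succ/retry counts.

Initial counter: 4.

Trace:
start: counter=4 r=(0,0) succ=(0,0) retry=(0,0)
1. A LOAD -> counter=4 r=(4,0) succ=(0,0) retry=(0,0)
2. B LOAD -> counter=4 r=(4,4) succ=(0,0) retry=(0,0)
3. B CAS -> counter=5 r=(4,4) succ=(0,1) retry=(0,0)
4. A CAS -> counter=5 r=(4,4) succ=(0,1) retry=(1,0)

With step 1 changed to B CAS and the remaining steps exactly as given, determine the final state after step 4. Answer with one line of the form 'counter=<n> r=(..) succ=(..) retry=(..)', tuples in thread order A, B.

(re-executing from step 1 with the substitution; state before step 1: counter=4 r=(0,0) succ=(0,0) retry=(0,0))
1. B CAS -> counter=4 r=(0,0) succ=(0,0) retry=(0,1)
2. B LOAD -> counter=4 r=(0,4) succ=(0,0) retry=(0,1)
3. B CAS -> counter=5 r=(0,4) succ=(0,1) retry=(0,1)
4. A CAS -> counter=5 r=(0,4) succ=(0,1) retry=(1,1)

counter=5 r=(0,4) succ=(0,1) retry=(1,1)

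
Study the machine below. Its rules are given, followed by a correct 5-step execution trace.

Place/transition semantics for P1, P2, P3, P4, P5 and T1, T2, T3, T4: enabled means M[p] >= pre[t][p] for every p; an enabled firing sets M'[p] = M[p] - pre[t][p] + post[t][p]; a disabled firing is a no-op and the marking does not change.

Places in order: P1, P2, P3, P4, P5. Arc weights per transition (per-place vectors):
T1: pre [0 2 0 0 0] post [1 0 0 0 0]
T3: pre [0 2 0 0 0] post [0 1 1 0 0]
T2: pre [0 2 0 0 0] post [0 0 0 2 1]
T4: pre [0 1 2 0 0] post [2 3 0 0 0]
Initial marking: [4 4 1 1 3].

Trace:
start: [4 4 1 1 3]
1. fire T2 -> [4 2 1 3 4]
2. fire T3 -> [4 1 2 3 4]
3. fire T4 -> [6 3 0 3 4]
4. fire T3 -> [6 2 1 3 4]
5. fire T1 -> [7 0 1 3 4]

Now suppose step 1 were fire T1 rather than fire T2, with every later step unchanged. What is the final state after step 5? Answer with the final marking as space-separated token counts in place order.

(re-executing from step 1 with the substitution; state before step 1: [4 4 1 1 3])
1. fire T1 -> [5 2 1 1 3]
2. fire T3 -> [5 1 2 1 3]
3. fire T4 -> [7 3 0 1 3]
4. fire T3 -> [7 2 1 1 3]
5. fire T1 -> [8 0 1 1 3]

8 0 1 1 3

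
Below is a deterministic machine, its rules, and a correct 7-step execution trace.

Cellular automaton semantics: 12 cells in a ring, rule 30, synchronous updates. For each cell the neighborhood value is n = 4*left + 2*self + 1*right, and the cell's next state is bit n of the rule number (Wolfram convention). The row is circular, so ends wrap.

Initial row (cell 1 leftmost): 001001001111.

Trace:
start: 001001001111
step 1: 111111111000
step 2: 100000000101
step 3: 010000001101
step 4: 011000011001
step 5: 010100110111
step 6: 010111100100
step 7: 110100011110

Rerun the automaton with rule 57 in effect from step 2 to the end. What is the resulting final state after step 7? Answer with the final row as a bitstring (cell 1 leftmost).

(re-executing steps 2..7 under rule 57; state before step 2: 111111111000)
step 2: 100000000110
step 3: 011111110101
step 4: 110000001010
step 5: 101111100101
step 6: 011000010011
step 7: 110111001010

110111001010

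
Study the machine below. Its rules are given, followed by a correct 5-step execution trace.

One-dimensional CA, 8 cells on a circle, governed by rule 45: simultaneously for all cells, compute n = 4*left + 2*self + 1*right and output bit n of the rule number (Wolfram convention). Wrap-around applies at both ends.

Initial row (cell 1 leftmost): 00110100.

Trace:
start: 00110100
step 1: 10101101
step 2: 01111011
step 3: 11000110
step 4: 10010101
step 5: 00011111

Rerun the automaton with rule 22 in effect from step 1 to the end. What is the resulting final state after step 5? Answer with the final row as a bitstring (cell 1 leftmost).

10111011

(re-executing steps 1..5 under rule 22; state before step 1: 00110100)
step 1: 01000110
step 2: 11101001
step 3: 00001110
step 4: 00010001
step 5: 10111011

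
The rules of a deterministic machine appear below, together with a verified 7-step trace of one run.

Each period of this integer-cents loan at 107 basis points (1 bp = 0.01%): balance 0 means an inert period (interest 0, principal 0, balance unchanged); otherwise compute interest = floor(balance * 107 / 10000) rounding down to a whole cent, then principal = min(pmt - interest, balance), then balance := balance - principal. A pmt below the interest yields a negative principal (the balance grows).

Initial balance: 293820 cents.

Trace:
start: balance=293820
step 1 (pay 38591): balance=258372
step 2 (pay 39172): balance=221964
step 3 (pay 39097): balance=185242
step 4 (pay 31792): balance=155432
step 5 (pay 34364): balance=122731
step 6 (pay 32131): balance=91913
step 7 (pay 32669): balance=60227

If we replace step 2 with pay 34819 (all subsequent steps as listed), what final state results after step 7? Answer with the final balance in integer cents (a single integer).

64817

(re-executing from step 2 with the substitution; state before step 2: balance=258372)
step 2 (pay 34819): balance=226317
step 3 (pay 39097): balance=189641
step 4 (pay 31792): balance=159878
step 5 (pay 34364): balance=127224
step 6 (pay 32131): balance=96454
step 7 (pay 32669): balance=64817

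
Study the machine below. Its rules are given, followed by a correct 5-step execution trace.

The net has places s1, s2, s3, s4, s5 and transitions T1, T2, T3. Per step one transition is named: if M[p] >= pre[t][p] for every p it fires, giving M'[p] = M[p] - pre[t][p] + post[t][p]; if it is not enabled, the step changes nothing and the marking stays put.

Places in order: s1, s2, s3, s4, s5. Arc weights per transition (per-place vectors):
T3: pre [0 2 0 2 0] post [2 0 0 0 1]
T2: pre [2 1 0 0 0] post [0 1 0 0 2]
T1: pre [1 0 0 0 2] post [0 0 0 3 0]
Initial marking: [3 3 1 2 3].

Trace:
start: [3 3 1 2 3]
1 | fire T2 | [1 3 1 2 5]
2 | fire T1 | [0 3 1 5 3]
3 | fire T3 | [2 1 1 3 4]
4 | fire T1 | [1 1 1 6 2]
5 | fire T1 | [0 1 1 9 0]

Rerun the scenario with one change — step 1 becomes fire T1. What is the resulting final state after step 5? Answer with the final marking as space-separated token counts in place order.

(re-executing from step 1 with the substitution; state before step 1: [3 3 1 2 3])
1 | fire T1 | [2 3 1 5 1]
2 | fire T1 | [2 3 1 5 1]
3 | fire T3 | [4 1 1 3 2]
4 | fire T1 | [3 1 1 6 0]
5 | fire T1 | [3 1 1 6 0]

3 1 1 6 0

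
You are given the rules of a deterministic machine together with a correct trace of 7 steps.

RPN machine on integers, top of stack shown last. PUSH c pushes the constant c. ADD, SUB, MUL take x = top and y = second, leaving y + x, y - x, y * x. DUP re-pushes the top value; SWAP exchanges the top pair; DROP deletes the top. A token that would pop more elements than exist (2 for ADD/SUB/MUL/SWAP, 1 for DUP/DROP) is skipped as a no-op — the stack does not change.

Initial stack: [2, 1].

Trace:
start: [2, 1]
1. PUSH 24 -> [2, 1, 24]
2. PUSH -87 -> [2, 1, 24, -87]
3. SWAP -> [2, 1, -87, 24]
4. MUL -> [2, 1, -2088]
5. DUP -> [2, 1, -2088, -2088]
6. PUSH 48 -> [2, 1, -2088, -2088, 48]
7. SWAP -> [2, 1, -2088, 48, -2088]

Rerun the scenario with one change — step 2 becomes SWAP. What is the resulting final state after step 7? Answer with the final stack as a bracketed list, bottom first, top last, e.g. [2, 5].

[2, 24, 48, 24]

(re-executing from step 2 with the substitution; state before step 2: [2, 1, 24])
2. SWAP -> [2, 24, 1]
3. SWAP -> [2, 1, 24]
4. MUL -> [2, 24]
5. DUP -> [2, 24, 24]
6. PUSH 48 -> [2, 24, 24, 48]
7. SWAP -> [2, 24, 48, 24]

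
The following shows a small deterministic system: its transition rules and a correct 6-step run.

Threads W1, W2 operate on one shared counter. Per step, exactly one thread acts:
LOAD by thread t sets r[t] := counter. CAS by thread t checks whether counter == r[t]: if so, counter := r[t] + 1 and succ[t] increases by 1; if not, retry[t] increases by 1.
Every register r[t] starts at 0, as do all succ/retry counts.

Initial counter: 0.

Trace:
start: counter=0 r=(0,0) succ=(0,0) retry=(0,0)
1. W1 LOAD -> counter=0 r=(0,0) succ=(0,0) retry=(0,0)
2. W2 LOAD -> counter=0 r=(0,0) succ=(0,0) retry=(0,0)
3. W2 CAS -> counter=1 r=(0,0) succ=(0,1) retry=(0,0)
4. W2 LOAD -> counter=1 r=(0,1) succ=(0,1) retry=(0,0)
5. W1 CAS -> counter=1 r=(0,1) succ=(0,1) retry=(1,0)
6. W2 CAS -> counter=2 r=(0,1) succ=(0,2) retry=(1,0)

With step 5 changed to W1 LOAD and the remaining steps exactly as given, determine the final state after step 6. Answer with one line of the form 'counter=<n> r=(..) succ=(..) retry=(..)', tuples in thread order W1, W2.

(re-executing from step 5 with the substitution; state before step 5: counter=1 r=(0,1) succ=(0,1) retry=(0,0))
5. W1 LOAD -> counter=1 r=(1,1) succ=(0,1) retry=(0,0)
6. W2 CAS -> counter=2 r=(1,1) succ=(0,2) retry=(0,0)

counter=2 r=(1,1) succ=(0,2) retry=(0,0)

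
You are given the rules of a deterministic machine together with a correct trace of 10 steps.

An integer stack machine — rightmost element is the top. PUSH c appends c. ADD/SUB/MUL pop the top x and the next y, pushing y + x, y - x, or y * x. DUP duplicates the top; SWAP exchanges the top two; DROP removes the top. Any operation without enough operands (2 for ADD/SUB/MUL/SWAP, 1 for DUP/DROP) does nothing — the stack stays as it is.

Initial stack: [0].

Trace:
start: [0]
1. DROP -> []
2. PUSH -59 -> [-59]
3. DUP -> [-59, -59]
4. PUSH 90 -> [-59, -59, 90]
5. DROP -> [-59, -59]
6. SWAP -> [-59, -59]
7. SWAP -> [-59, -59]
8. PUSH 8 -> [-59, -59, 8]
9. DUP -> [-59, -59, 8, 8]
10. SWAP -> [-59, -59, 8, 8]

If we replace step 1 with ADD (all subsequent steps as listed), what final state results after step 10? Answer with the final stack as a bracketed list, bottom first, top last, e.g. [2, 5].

(re-executing from step 1 with the substitution; state before step 1: [0])
1. ADD -> [0]
2. PUSH -59 -> [0, -59]
3. DUP -> [0, -59, -59]
4. PUSH 90 -> [0, -59, -59, 90]
5. DROP -> [0, -59, -59]
6. SWAP -> [0, -59, -59]
7. SWAP -> [0, -59, -59]
8. PUSH 8 -> [0, -59, -59, 8]
9. DUP -> [0, -59, -59, 8, 8]
10. SWAP -> [0, -59, -59, 8, 8]

[0, -59, -59, 8, 8]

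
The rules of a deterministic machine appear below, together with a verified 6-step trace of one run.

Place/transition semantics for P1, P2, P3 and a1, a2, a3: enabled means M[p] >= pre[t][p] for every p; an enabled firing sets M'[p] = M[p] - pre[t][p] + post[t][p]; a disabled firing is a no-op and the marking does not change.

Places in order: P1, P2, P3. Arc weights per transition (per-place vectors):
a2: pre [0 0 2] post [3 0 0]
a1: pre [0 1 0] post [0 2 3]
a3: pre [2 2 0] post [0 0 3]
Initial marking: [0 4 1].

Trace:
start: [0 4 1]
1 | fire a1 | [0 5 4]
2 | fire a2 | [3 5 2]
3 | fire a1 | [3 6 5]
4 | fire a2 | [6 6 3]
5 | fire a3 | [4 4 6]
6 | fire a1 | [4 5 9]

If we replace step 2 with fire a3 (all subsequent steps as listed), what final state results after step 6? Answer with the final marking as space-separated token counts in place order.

1 5 11

(re-executing from step 2 with the substitution; state before step 2: [0 5 4])
2 | fire a3 | [0 5 4]
3 | fire a1 | [0 6 7]
4 | fire a2 | [3 6 5]
5 | fire a3 | [1 4 8]
6 | fire a1 | [1 5 11]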